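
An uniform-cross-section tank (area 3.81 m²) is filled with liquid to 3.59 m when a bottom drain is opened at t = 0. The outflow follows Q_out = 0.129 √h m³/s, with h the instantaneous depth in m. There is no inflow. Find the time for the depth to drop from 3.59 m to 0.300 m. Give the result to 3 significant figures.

With no inflow, A dh/dt = −0.129 √h.
Separate and integrate: 2(√h − √h₀) = −(0.129/A) t.
t = 2A(√h₀ − √h)/0.129 = 2·3.81·(√3.59 − √0.300)/0.129
  = 7.6200 × (1.8947 − 0.54772) / 0.129 = 79.567 s.

79.6 s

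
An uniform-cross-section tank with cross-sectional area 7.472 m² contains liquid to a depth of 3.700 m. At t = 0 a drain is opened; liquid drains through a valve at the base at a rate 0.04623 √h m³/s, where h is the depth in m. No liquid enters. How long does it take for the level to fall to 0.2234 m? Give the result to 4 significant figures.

Volume balance on the tank: A dh/dt = −0.04623 √h.
Separate and integrate: 2(√h − √h₀) = −(0.04623/A) t.
t = 2A(√h₀ − √h)/0.04623 = 2·7.472·(√3.700 − √0.2234)/0.04623
  = 14.9440 × (1.92354 − 0.472652) / 0.04623 = 469.004 s.

469.0 s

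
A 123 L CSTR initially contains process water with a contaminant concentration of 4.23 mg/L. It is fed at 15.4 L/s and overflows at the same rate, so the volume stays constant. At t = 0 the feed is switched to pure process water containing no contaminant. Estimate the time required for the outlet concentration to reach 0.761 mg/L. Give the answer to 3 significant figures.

Species balance: V dC/dt = Q(C_in − C) ⇒ τ = V/Q = 7.9870 s.
C(t) = C_in + (C₀ − C_in) e^(−t/τ). Set C = 0.761 and solve for t:
e^(−t/τ) = (C − C_in)/(C₀ − C_in) = (0.761 − 0)/(4.23 − 0) = 0.17991
t = −τ ln(…) = 7.9870 × 1.7153 = 13.700 s.

13.7 s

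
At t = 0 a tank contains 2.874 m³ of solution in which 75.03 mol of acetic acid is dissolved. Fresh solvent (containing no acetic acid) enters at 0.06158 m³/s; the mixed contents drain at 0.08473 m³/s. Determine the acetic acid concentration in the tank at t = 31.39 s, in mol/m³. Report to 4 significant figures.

12.02 mol/m³

Total volume: dV/dt = Q_in − Q_out = -0.0231500 m³/s, so V(t) = 2.874 − 0.0231500 t and V(31.39) = 2.14732 m³.
No acetic acid enters, so dm/dt = −Q_out · (m/V).
Separate: dm/m = −Q_out dt/V(t) ⇒ ln(m/m₀) = −(Q_out/(Q_in−Q_out)) ln(V/V₀).
m = m₀ (V₀/V)^(Q_out/(Q_in−Q_out)) = 75.03 × (2.874/2.14732)^(-3.66004) = 25.8173 mol.
C = m/V = 25.8173/2.14732 = 12.0230 mol/m³.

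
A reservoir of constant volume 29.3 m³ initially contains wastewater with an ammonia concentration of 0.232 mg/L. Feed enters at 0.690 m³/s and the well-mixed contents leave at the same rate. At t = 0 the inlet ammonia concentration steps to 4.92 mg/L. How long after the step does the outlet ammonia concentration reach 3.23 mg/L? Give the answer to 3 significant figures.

43.3 s

Species balance: V dC/dt = Q(C_in − C) ⇒ τ = V/Q = 42.464 s.
C(t) = C_in + (C₀ − C_in) e^(−t/τ). Set C = 3.23 and solve for t:
e^(−t/τ) = (C − C_in)/(C₀ − C_in) = (3.23 − 4.92)/(0.232 − 4.92) = 0.36049
t = −τ ln(…) = 42.464 × 1.0203 = 43.325 s.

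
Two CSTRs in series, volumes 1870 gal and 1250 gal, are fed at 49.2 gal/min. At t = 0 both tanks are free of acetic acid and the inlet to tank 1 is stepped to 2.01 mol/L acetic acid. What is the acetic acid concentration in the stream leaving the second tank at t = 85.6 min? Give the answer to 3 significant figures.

Species balance on tank i: dCᵢ/dt = (Cᵢ₋₁ − Cᵢ)/τᵢ with τᵢ = Vᵢ/Q.
τ₁ = 1870/49.2 = 38.008 min; τ₂ = 1250/49.2 = 25.407 min.
Solving the cascade with C₁(0)=C₂(0)=0 gives C₂(t) = C_in[1 − (τ₁ e^(−t/τ₁) − τ₂ e^(−t/τ₂))/(τ₁ − τ₂)].
At t = 85.6: e^(−t/τ₁) = 0.10517, e^(−t/τ₂) = 0.034417.
C₂ = 2.01·[1 − (38.008·0.10517 − 25.407·0.034417)/(12.602)] = 2.01·0.75217 = 1.5119 mol/L.

1.51 mol/L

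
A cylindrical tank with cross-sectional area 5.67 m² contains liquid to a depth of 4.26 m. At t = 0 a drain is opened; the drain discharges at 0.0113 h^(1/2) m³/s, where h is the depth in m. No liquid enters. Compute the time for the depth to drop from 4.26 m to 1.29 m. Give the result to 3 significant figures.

931 s

Volume balance on the tank: A dh/dt = −0.0113 √h.
This is separable: 2 d(√h)/dt = −0.0113/A, so √h = √h₀ − (0.0113/(2A)) t.
t = 2A(√h₀ − √h)/0.0113 = 2·5.67·(√4.26 − √1.29)/0.0113
  = 11.340 × (2.0640 − 1.1358) / 0.0113 = 931.48 s.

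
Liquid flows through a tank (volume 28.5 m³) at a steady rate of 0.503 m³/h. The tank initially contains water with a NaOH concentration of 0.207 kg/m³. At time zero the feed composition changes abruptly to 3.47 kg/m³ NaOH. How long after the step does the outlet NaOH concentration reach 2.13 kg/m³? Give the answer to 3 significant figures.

Species balance: V dC/dt = Q(C_in − C) ⇒ τ = V/Q = 56.660 h.
C(t) = C_in + (C₀ − C_in) e^(−t/τ). Set C = 2.13 and solve for t:
e^(−t/τ) = (C − C_in)/(C₀ − C_in) = (2.13 − 3.47)/(0.207 − 3.47) = 0.41067
t = −τ ln(…) = 56.660 × 0.88998 = 50.426 h.

50.4 h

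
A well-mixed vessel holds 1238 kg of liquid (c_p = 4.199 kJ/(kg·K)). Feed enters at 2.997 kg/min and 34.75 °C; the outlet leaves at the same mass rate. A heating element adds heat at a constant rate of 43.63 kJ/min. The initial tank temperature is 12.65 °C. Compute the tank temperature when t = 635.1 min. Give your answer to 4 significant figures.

32.72 °C

Energy balance: M c_p dT/dt = ṁ c_p (T_in − T) + 43.63.
τ = M/ṁ = 413.080 min; T_ss = T_in + Q̇/(ṁ c_p) = 34.75 + 43.63/(2.997·4.199) = 38.2170 °C.
Integrating: T(t) = T_ss + (T₀ − T_ss) e^(−t/τ).
T(635.1) = 38.2170 + (-25.5670)·e^(−635.1/413.080) = 38.2170 + (-25.5670)·0.214923 = 32.7221 °C.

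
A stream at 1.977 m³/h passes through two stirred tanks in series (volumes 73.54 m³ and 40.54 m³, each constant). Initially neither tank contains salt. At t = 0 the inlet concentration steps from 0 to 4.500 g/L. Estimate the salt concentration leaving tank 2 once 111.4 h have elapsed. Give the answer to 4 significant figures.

Time constants: τᵢ = Vᵢ/Q for each well-mixed tank.
τ₁ = 73.54/1.977 = 37.1978 h; τ₂ = 40.54/1.977 = 20.5058 h.
Solving the cascade with C₁(0)=C₂(0)=0 gives C₂(t) = C_in[1 − (τ₁ e^(−t/τ₁) − τ₂ e^(−t/τ₂))/(τ₁ − τ₂)].
At t = 111.4: e^(−t/τ₁) = 0.0500465, e^(−t/τ₂) = 0.00437169.
C₂ = 4.500·[1 − (37.1978·0.0500465 − 20.5058·0.00437169)/(16.6920)] = 4.500·0.893843 = 4.02229 g/L.

4.022 g/L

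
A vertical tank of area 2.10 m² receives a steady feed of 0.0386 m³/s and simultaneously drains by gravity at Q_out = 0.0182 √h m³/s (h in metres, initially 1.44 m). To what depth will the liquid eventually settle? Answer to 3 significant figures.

Level balance: A dh/dt = 0.0386 − 0.0182 √h. Setting dh/dt = 0:
Q_in = 0.0182 √h_ss ⇒ √h_ss = 0.0386/0.0182 = 2.1209.
h_ss = 2.1209² = 4.4981 m. (Since h₀ = 1.44 m < h_ss, the level will rise toward this value.)

4.50 m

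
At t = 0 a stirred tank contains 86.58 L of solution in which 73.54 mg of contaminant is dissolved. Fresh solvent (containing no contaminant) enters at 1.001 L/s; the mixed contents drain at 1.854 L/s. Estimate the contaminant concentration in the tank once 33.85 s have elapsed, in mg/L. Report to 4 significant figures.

Total volume: dV/dt = Q_in − Q_out = -0.853000 L/s, so V(t) = 86.58 − 0.853000 t and V(33.85) = 57.7059 L.
No contaminant enters, so dm/dt = −Q_out · (m/V).
Separate: dm/m = −Q_out dt/V(t) ⇒ ln(m/m₀) = −(Q_out/(Q_in−Q_out)) ln(V/V₀).
m = m₀ (V₀/V)^(Q_out/(Q_in−Q_out)) = 73.54 × (86.58/57.7059)^(-2.17351) = 30.4480 mg.
C = m/V = 30.4480/57.7059 = 0.527640 mg/L.

0.5276 mg/L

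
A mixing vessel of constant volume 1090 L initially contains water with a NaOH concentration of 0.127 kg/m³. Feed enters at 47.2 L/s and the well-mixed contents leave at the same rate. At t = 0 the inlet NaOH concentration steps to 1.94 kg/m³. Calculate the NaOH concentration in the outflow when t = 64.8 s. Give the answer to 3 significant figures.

Accumulation = in − out for the solute gives V dC/dt = Q(C_in − C).
Time constant τ = V/Q = 1090/47.2 = 23.093 s.
C approaches C_in exponentially: C(t) = C_in + (C₀ − C_in) e^(−t/τ).
C(64.8) = 1.94 + (0.127 − 1.94)·e^(−64.8/23.093) = 1.94 + (-1.8130)·0.060445 = 1.8304 kg/m³.

1.83 kg/m³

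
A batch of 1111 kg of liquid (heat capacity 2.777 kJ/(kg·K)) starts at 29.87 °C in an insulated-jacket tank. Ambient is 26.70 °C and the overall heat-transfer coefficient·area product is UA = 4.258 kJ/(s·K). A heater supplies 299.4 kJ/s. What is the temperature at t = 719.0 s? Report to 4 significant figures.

Heat balance on the well-mixed liquid: M c_p dT/dt = −UA(T − T_amb) + Q̇.
dT/dt = (T_ss − T)/τ with T_ss = T_amb + Q̇/UA = 26.70 + 299.4/4.258 = 97.0147 °C, τ = M c_p/UA = 1111·2.777/4.258 = 724.577 s.
This is linear first-order; T(t) = T_ss + (T₀ − T_ss) e^(−t/τ).
T(719.0) = 97.0147 + (-67.1447)·0.370722 = 72.1227 °C.

72.12 °C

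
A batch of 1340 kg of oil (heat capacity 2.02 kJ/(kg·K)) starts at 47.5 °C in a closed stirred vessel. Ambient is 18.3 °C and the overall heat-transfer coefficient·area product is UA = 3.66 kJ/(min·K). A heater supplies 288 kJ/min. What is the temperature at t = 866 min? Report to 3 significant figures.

81.6 °C

Lumped-capacitance energy balance: M c_p dT/dt = UA(T_amb − T) + Q̇.
dT/dt = (T_ss − T)/τ with T_ss = T_amb + Q̇/UA = 18.3 + 288/3.66 = 96.989 °C, τ = M c_p/UA = 1340·2.02/3.66 = 739.56 min.
This is linear first-order; T(t) = T_ss + (T₀ − T_ss) e^(−t/τ).
T(866) = 96.989 + (-49.489)·0.31007 = 81.644 °C.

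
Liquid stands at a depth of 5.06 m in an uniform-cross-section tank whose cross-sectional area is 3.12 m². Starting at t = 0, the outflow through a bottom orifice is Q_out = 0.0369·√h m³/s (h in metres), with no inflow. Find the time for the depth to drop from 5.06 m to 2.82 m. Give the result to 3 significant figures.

96.4 s

With no inflow, A dh/dt = −0.0369 √h.
This is separable: 2 d(√h)/dt = −0.0369/A, so √h = √h₀ − (0.0369/(2A)) t.
t = 2A(√h₀ − √h)/0.0369 = 2·3.12·(√5.06 − √2.82)/0.0369
  = 6.2400 × (2.2494 − 1.6793) / 0.0369 = 96.417 s.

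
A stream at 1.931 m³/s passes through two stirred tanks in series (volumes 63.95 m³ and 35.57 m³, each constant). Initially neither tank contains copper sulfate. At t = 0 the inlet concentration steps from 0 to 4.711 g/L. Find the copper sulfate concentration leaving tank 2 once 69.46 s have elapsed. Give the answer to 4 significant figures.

3.544 g/L

Species balance on tank i: dCᵢ/dt = (Cᵢ₋₁ − Cᵢ)/τᵢ with τᵢ = Vᵢ/Q.
τ₁ = 63.95/1.931 = 33.1176 s; τ₂ = 35.57/1.931 = 18.4205 s.
Tank 1: C₁ = C_in(1 − e^(−t/τ₁)). Tank 2 (τ₁ ≠ τ₂): C₂ = C_in[1 − (τ₁ e^(−t/τ₁) − τ₂ e^(−t/τ₂))/(τ₁ − τ₂)].
At t = 69.46: e^(−t/τ₁) = 0.122778, e^(−t/τ₂) = 0.0230337.
C₂ = 4.711·[1 − (33.1176·0.122778 − 18.4205·0.0230337)/(14.6970)] = 4.711·0.752208 = 3.54365 g/L.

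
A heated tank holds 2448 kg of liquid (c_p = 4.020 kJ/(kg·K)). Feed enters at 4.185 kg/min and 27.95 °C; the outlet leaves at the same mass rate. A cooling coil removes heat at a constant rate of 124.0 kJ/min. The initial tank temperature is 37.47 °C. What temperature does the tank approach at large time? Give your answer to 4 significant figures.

Energy balance: M c_p dT/dt = ṁ c_p (T_in − T) − 124.0.
At steady state dT/dt = 0 ⇒ T_ss = T_in − Q̇/(ṁ c_p) = 27.95 − 124.0/(4.185·4.020) = 20.5794 °C.

20.58 °C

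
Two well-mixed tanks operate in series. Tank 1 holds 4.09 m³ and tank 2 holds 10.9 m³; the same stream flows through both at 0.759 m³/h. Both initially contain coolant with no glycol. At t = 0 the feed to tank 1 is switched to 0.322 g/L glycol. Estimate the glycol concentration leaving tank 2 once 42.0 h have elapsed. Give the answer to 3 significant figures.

Each tank obeys Vᵢ dCᵢ/dt = Q(Cᵢ₋₁ − Cᵢ), so τᵢ = Vᵢ/Q.
τ₁ = 4.09/0.759 = 5.3887 h; τ₂ = 10.9/0.759 = 14.361 h.
Solving the cascade with C₁(0)=C₂(0)=0 gives C₂(t) = C_in[1 − (τ₁ e^(−t/τ₁) − τ₂ e^(−t/τ₂))/(τ₁ − τ₂)].
At t = 42.0: e^(−t/τ₁) = 0.00041215, e^(−t/τ₂) = 0.053687.
C₂ = 0.322·[1 − (5.3887·0.00041215 − 14.361·0.053687)/(-8.9723)] = 0.322·0.91432 = 0.29441 g/L.

0.294 g/L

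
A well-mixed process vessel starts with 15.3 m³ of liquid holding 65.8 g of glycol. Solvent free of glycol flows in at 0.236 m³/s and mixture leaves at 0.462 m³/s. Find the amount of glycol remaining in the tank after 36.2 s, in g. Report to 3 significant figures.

13.8 g

Let m(t) be the amount of glycol. Volume: V(t) = V₀ + (Q_in − Q_out) t = 15.3 − 0.22600 t; V(36.2) = 7.1188 m³.
No glycol enters, so dm/dt = −Q_out · (m/V).
dm/m = −Q_out dt/(V₀ − 0.22600 t); integrating gives ln(m/m₀) = −(Q_out/(Q_in−Q_out)) ln(V/V₀).
m = m₀ (V₀/V)^(Q_out/(Q_in−Q_out)) = 65.8 × (15.3/7.1188)^(-2.0442) = 13.771 g.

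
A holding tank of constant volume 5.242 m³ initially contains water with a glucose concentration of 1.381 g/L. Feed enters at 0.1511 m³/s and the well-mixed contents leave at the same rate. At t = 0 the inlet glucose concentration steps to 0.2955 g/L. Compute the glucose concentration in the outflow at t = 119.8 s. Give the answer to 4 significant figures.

0.3298 g/L

Mass balance on the solute (V constant): V dC/dt = Q(C_in − C).
Time constant τ = V/Q = 5.242/0.1511 = 34.6923 s.
Solution: C(t) = C_in + (C₀ − C_in) e^(−t/τ).
C(119.8) = 0.2955 + (1.381 − 0.2955)·e^(−119.8/34.6923) = 0.2955 + (1.08550)·0.0316436 = 0.329849 g/L.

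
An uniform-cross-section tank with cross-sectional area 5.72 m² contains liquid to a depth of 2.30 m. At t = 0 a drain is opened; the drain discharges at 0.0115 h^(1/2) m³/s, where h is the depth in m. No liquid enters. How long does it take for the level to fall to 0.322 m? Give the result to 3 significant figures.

A dh/dt = −Q_out = −0.0115 √h.
∫ h^(−1/2) dh = −(0.0115/A) ∫ dt, giving 2√h = 2√h₀ − (0.0115/A) t.
t = 2A(√h₀ − √h)/0.0115 = 2·5.72·(√2.30 − √0.322)/0.0115
  = 11.440 × (1.5166 − 0.56745) / 0.0115 = 944.17 s.

944 s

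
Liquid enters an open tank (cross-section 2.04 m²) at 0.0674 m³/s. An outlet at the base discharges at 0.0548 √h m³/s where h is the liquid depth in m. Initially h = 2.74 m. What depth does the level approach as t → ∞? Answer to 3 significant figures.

1.51 m

Level balance: A dh/dt = 0.0674 − 0.0548 √h. Setting dh/dt = 0:
Q_in = 0.0548 √h_ss ⇒ √h_ss = 0.0674/0.0548 = 1.2299.
h_ss = 1.2299² = 1.5127 m. (Since h₀ = 2.74 m > h_ss, the level will fall toward this value.)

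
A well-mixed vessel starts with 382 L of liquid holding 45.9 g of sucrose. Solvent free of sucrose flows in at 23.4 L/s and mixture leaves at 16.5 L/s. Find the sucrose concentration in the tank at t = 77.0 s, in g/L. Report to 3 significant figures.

0.00625 g/L

Total volume: dV/dt = Q_in − Q_out = 6.9000 L/s, so V(t) = 382 + 6.9000 t and V(77.0) = 913.30 L.
Solute balance: dm/dt = 0 − Q_out C = −Q_out m/V(t).
Separate: dm/m = −Q_out dt/V(t) ⇒ ln(m/m₀) = −(Q_out/(Q_in−Q_out)) ln(V/V₀).
m = m₀ (V₀/V)^(Q_out/(Q_in−Q_out)) = 45.9 × (382/913.30)^(2.3913) = 5.7093 g.
C = m/V = 5.7093/913.30 = 0.0062513 g/L.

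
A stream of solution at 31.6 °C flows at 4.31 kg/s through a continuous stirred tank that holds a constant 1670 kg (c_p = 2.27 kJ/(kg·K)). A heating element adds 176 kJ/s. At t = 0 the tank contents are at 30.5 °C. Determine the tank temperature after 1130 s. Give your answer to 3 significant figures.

M c_p dT/dt = ṁ c_p (T_in − T) + Q̇.
τ = M/ṁ = 387.47 s; T_ss = T_in + Q̇/(ṁ c_p) = 31.6 + 176/(4.31·2.27) = 49.589 °C.
Solution: T(t) = T_ss + (T₀ − T_ss) e^(−t/τ).
T(1130) = 49.589 + (-19.089)·e^(−1130/387.47) = 49.589 + (-19.089)·0.054131 = 48.556 °C.

48.6 °C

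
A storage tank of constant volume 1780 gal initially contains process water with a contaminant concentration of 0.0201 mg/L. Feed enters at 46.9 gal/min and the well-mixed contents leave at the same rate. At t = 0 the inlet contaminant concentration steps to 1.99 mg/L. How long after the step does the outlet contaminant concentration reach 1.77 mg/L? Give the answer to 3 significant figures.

Unsteady species balance (constant V, well mixed): V dC/dt = Q(C_in − C), so τ = V/Q = 37.953 min.
C(t) = C_in + (C₀ − C_in) e^(−t/τ). Set C = 1.77 and solve for t:
e^(−t/τ) = (C − C_in)/(C₀ − C_in) = (1.77 − 1.99)/(0.0201 − 1.99) = 0.11168
t = −τ ln(…) = 37.953 × 2.1921 = 83.197 min.

83.2 min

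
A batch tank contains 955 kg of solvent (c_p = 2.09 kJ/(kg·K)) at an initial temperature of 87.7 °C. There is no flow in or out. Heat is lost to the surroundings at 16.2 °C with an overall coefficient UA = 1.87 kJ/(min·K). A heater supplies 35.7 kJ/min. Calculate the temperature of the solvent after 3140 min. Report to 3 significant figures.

38.1 °C

Lumped-capacitance energy balance: M c_p dT/dt = UA(T_amb − T) + Q̇.
dT/dt = (T_ss − T)/τ with T_ss = T_amb + Q̇/UA = 16.2 + 35.7/1.87 = 35.291 °C, τ = M c_p/UA = 955·2.09/1.87 = 1067.4 min.
Solution: T(t) = T_ss + (T₀ − T_ss) e^(−t/τ).
T(3140) = 35.291 + (52.409)·0.052768 = 38.056 °C.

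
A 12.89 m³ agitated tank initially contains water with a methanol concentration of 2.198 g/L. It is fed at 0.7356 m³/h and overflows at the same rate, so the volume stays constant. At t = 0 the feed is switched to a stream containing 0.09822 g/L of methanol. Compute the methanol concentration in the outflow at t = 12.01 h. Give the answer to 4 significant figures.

Mass balance on the solute (V constant): V dC/dt = Q(C_in − C).
So dC/dt = (C_in − C)/τ with τ = V/Q = 12.89/0.7356 = 17.5231 h.
C approaches C_in exponentially: C(t) = C_in + (C₀ − C_in) e^(−t/τ).
C(12.01) = 0.09822 + (2.198 − 0.09822)·e^(−12.01/17.5231) = 0.09822 + (2.09978)·0.503898 = 1.15630 g/L.

1.156 g/L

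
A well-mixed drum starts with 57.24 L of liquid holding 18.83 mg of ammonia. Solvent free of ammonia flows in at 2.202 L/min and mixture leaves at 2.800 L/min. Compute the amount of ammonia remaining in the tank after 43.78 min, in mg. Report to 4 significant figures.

Total volume: dV/dt = Q_in − Q_out = -0.598000 L/min, so V(t) = 57.24 − 0.598000 t and V(43.78) = 31.0596 L.
Solute balance: dm/dt = 0 − Q_out C = −Q_out m/V(t).
Separate: dm/m = −Q_out dt/V(t) ⇒ ln(m/m₀) = −(Q_out/(Q_in−Q_out)) ln(V/V₀).
m = m₀ (V₀/V)^(Q_out/(Q_in−Q_out)) = 18.83 × (57.24/31.0596)^(-4.68227) = 1.07569 mg.

1.076 mg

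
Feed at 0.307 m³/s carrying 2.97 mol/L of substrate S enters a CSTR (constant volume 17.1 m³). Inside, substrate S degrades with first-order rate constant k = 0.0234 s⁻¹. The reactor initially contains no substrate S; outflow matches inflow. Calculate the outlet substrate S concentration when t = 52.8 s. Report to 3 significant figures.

V dC/dt = Q(C_in − C) − k V C.
This is linear with rate a = Q/V + k = 0.041353 s⁻¹.
C_ss = Q C_in/(Q + kV) = 1.2894 mol/L; C(t) = C_ss + (C₀ − C_ss) e^(−a t).
C(52.8) = 1.2894 + (-1.2894)·e^(−0.041353·52.8) = 1.2894 + (-1.2894)·0.11265 = 1.1442 mol/L.

1.14 mol/L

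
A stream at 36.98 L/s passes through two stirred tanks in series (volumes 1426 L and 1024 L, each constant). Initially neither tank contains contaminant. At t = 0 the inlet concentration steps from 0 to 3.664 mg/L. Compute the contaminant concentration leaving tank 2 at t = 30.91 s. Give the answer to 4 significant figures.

Time constants: τᵢ = Vᵢ/Q for each well-mixed tank.
τ₁ = 1426/36.98 = 38.5614 s; τ₂ = 1024/36.98 = 27.6906 s.
Solving the cascade with C₁(0)=C₂(0)=0 gives C₂(t) = C_in[1 − (τ₁ e^(−t/τ₁) − τ₂ e^(−t/τ₂))/(τ₁ − τ₂)].
At t = 30.91: e^(−t/τ₁) = 0.448620, e^(−t/τ₂) = 0.327502.
C₂ = 3.664·[1 − (38.5614·0.448620 − 27.6906·0.327502)/(10.8707)] = 3.664·0.242860 = 0.889840 mg/L.

0.8898 mg/L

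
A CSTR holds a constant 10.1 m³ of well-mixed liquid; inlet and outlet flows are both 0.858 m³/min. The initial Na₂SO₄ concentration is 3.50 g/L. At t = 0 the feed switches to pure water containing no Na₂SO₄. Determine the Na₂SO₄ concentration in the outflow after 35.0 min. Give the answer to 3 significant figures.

0.179 g/L

Mass balance on the solute (V constant): V dC/dt = Q(C_in − C).
So dC/dt = (C_in − C)/τ with τ = V/Q = 10.1/0.858 = 11.772 min.
Solution: C(t) = C_in + (C₀ − C_in) e^(−t/τ).
C(35.0) = 0 + (3.50 − 0)·e^(−35.0/11.772) = 0 + (3.5000)·0.051136 = 0.17898 g/L.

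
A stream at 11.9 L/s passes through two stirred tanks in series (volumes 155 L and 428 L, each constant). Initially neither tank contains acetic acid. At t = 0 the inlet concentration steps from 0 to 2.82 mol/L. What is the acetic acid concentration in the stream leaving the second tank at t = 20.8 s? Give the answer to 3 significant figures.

0.665 mol/L

Species balance on tank i: dCᵢ/dt = (Cᵢ₋₁ − Cᵢ)/τᵢ with τᵢ = Vᵢ/Q.
τ₁ = 155/11.9 = 13.025 s; τ₂ = 428/11.9 = 35.966 s.
Tank 1: C₁ = C_in(1 − e^(−t/τ₁)). Tank 2 (τ₁ ≠ τ₂): C₂ = C_in[1 − (τ₁ e^(−t/τ₁) − τ₂ e^(−t/τ₂))/(τ₁ − τ₂)].
At t = 20.8: e^(−t/τ₁) = 0.20252, e^(−t/τ₂) = 0.56084.
C₂ = 2.82·[1 − (13.025·0.20252 − 35.966·0.56084)/(-22.941)] = 2.82·0.23572 = 0.66473 mol/L.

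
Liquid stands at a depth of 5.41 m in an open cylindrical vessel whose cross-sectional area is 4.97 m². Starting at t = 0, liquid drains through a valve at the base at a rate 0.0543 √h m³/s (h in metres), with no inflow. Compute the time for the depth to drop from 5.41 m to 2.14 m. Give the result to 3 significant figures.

158 s

Accumulation of liquid (constant cross-section A): A dh/dt = −0.0543 √h.
∫ h^(−1/2) dh = −(0.0543/A) ∫ dt, giving 2√h = 2√h₀ − (0.0543/A) t.
t = 2A(√h₀ − √h)/0.0543 = 2·4.97·(√5.41 − √2.14)/0.0543
  = 9.9400 × (2.3259 − 1.4629) / 0.0543 = 157.99 s.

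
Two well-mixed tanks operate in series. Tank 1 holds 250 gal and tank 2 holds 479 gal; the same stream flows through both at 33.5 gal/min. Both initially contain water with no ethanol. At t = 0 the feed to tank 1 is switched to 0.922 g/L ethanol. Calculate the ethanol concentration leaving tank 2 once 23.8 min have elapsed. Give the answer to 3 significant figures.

Time constants: τᵢ = Vᵢ/Q for each well-mixed tank.
τ₁ = 250/33.5 = 7.4627 min; τ₂ = 479/33.5 = 14.299 min.
Solving the cascade with C₁(0)=C₂(0)=0 gives C₂(t) = C_in[1 − (τ₁ e^(−t/τ₁) − τ₂ e^(−t/τ₂))/(τ₁ − τ₂)].
At t = 23.8: e^(−t/τ₁) = 0.041205, e^(−t/τ₂) = 0.18928.
C₂ = 0.922·[1 − (7.4627·0.041205 − 14.299·0.18928)/(-6.8358)] = 0.922·0.64906 = 0.59843 g/L.

0.598 g/L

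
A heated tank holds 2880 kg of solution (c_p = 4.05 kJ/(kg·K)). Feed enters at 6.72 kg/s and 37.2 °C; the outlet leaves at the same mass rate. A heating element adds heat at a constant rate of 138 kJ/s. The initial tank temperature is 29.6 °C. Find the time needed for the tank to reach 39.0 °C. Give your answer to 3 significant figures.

M c_p dT/dt = ṁ c_p (T_in − T) + Q̇.
τ = M/ṁ = 428.57 s; T_ss = T_in + Q̇/(ṁ c_p) = 42.271 °C.
T(t) = T_ss + (T₀ − T_ss) e^(−t/τ). Set T = 39.0:
e^(−t/τ) = (39.0 − 42.271)/(29.6 − 42.271) = 0.25812
t = −428.57 · ln(0.25812) = 580.42 s.

580 s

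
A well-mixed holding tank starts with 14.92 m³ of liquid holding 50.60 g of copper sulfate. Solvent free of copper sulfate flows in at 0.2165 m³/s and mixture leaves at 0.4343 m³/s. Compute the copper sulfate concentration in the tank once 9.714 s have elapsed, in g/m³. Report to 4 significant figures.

2.913 g/m³

Let m(t) be the amount of copper sulfate. Volume: V(t) = V₀ + (Q_in − Q_out) t = 14.92 − 0.217800 t; V(9.714) = 12.8043 m³.
No copper sulfate enters, so dm/dt = −Q_out · (m/V).
dm/m = −Q_out dt/(V₀ − 0.217800 t); integrating gives ln(m/m₀) = −(Q_out/(Q_in−Q_out)) ln(V/V₀).
m = m₀ (V₀/V)^(Q_out/(Q_in−Q_out)) = 50.60 × (14.92/12.8043)^(-1.99403) = 37.3010 g.
C = m/V = 37.3010/12.8043 = 2.91316 g/m³.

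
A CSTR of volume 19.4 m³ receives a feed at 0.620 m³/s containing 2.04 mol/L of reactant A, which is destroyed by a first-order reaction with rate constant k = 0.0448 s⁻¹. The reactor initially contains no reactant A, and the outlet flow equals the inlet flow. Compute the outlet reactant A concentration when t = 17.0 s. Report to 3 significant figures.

V dC/dt = Q(C_in − C) − k V C.
This is linear with rate a = Q/V + k = 0.076759 s⁻¹.
C_ss = Q C_in/(Q + kV) = 0.84936 mol/L; C(t) = C_ss + (C₀ − C_ss) e^(−a t).
C(17.0) = 0.84936 + (-0.84936)·e^(−0.076759·17.0) = 0.84936 + (-0.84936)·0.27120 = 0.61901 mol/L.

0.619 mol/L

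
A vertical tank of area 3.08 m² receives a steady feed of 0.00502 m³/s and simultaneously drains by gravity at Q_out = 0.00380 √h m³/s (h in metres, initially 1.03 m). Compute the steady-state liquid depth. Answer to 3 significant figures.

1.75 m

Mass balance (ρ constant): A dh/dt = Q_in − 0.00380 √h. At steady state dh/dt = 0:
Q_in = 0.00380 √h_ss ⇒ √h_ss = 0.00502/0.00380 = 1.3211.
h_ss = 1.3211² = 1.7452 m. (Since h₀ = 1.03 m < h_ss, the level will rise toward this value.)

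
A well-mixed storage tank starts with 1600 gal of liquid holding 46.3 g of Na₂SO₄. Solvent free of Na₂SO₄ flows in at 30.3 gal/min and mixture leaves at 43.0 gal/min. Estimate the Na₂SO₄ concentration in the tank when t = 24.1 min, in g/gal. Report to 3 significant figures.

0.0174 g/gal

Let m(t) be the amount of Na₂SO₄. Volume: V(t) = V₀ + (Q_in − Q_out) t = 1600 − 12.700 t; V(24.1) = 1293.9 gal.
No Na₂SO₄ enters, so dm/dt = −Q_out · (m/V).
dm/m = −Q_out dt/(V₀ − 12.700 t); integrating gives ln(m/m₀) = −(Q_out/(Q_in−Q_out)) ln(V/V₀).
m = m₀ (V₀/V)^(Q_out/(Q_in−Q_out)) = 46.3 × (1600/1293.9)^(-3.3858) = 22.562 g.
C = m/V = 22.562/1293.9 = 0.017437 g/gal.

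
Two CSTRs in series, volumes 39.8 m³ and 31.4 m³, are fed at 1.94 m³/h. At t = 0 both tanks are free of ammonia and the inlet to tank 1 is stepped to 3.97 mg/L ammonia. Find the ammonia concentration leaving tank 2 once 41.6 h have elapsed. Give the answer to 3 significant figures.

Time constants: τᵢ = Vᵢ/Q for each well-mixed tank.
τ₁ = 39.8/1.94 = 20.515 h; τ₂ = 31.4/1.94 = 16.186 h.
Solving the cascade with C₁(0)=C₂(0)=0 gives C₂(t) = C_in[1 − (τ₁ e^(−t/τ₁) − τ₂ e^(−t/τ₂))/(τ₁ − τ₂)].
At t = 41.6: e^(−t/τ₁) = 0.13163, e^(−t/τ₂) = 0.076521.
C₂ = 3.97·[1 − (20.515·0.13163 − 16.186·0.076521)/(4.3299)] = 3.97·0.66235 = 2.6295 mg/L.

2.63 mg/L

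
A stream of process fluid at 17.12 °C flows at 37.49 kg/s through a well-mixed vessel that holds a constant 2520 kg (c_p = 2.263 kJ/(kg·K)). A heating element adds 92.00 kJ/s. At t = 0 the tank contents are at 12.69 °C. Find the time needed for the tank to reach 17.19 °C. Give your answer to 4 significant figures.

M c_p dT/dt = ṁ c_p (T_in − T) + Q̇.
τ = M/ṁ = 67.2179 s; T_ss = T_in + Q̇/(ṁ c_p) = 18.2044 °C.
T(t) = T_ss + (T₀ − T_ss) e^(−t/τ). Set T = 17.19:
e^(−t/τ) = (17.19 − 18.2044)/(12.69 − 18.2044) = 0.183954
t = −67.2179 · ln(0.183954) = 113.805 s.

113.8 s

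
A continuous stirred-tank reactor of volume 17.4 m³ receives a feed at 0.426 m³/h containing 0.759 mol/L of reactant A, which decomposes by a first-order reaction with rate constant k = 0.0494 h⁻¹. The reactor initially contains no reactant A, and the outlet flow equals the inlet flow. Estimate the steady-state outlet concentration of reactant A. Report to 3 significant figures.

Accumulation = in − out − consumed: V dC/dt = Q C_in − Q C − k V C.
At steady state: 0 = Q C_in − (Q + kV) C_ss, so C_ss = Q C_in/(Q + kV).
C_ss = 0.426·0.759/(0.426 + 0.0494·17.4) = 0.32333/1.2856 = 0.25151 mol/L.

0.252 mol/L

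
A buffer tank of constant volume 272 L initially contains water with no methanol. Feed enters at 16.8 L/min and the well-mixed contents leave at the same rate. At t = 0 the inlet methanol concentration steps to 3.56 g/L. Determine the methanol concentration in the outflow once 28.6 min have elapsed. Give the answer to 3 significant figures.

Unsteady species balance (constant V, well mixed): V dC/dt = Q(C_in − C).
So dC/dt = (C_in − C)/τ with τ = V/Q = 272/16.8 = 16.190 min.
This is linear first-order; C(t) = C_in + (C₀ − C_in) e^(−t/τ).
C(28.6) = 3.56 + (0 − 3.56)·e^(−28.6/16.190) = 3.56 + (-3.5600)·0.17094 = 2.9515 g/L.

2.95 g/L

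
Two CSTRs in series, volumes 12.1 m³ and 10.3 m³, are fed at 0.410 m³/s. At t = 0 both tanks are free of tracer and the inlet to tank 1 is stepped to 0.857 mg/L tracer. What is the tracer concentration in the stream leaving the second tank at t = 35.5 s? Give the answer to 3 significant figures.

0.320 mg/L

Time constants: τᵢ = Vᵢ/Q for each well-mixed tank.
τ₁ = 12.1/0.410 = 29.512 s; τ₂ = 10.3/0.410 = 25.122 s.
Solving the cascade with C₁(0)=C₂(0)=0 gives C₂(t) = C_in[1 − (τ₁ e^(−t/τ₁) − τ₂ e^(−t/τ₂))/(τ₁ − τ₂)].
At t = 35.5: e^(−t/τ₁) = 0.30032, e^(−t/τ₂) = 0.24339.
C₂ = 0.857·[1 − (29.512·0.30032 − 25.122·0.24339)/(4.3902)] = 0.857·0.37386 = 0.32040 mg/L.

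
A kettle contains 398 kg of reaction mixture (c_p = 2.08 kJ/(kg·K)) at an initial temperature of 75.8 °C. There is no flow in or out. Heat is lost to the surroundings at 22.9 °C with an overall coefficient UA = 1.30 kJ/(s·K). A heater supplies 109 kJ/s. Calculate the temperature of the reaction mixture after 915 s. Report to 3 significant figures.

First-law balance (no shaft work): M c_p dT/dt = −UA(T − T_amb) + Q̇.
dT/dt = (T_ss − T)/τ with T_ss = T_amb + Q̇/UA = 22.9 + 109/1.30 = 106.75 °C, τ = M c_p/UA = 398·2.08/1.30 = 636.80 s.
Solution: T(t) = T_ss + (T₀ − T_ss) e^(−t/τ).
T(915) = 106.75 + (-30.946)·0.23767 = 99.391 °C.

99.4 °C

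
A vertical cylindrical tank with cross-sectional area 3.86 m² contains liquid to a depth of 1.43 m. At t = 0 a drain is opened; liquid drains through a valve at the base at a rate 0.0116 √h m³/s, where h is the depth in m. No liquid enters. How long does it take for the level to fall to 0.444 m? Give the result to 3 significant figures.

352 s

A dh/dt = −Q_out = −0.0116 √h.
Separate and integrate: 2(√h − √h₀) = −(0.0116/A) t.
t = 2A(√h₀ − √h)/0.0116 = 2·3.86·(√1.43 − √0.444)/0.0116
  = 7.7200 × (1.1958 − 0.66633) / 0.0116 = 352.39 s.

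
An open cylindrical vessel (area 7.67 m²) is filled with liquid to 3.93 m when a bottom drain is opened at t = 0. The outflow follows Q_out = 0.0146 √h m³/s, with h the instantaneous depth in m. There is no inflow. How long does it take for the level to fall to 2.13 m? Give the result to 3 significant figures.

With no inflow, A dh/dt = −0.0146 √h.
Separate and integrate: 2(√h − √h₀) = −(0.0146/A) t.
t = 2A(√h₀ − √h)/0.0146 = 2·7.67·(√3.93 − √2.13)/0.0146
  = 15.340 × (1.9824 − 1.4595) / 0.0146 = 549.48 s.

549 s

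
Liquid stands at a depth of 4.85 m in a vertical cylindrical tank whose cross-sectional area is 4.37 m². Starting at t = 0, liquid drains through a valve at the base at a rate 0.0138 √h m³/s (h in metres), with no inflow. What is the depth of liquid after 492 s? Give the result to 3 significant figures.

2.03 m

With no inflow, A dh/dt = −0.0138 √h.
This is separable: 2 d(√h)/dt = −0.0138/A, so √h = √h₀ − (0.0138/(2A)) t.
√h = √4.85 − 0.0138·492/(2·4.37) = 2.2023 − 0.77684 = 1.4254.
h = 1.4254² = 2.0318 m.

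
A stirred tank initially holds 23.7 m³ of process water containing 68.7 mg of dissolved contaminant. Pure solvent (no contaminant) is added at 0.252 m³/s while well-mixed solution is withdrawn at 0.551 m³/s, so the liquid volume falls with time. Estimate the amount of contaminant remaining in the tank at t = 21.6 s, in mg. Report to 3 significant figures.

38.2 mg

Total volume: dV/dt = Q_in − Q_out = -0.29900 m³/s, so V(t) = 23.7 − 0.29900 t and V(21.6) = 17.242 m³.
Solute balance: dm/dt = 0 − Q_out C = −Q_out m/V(t).
Separate: dm/m = −Q_out dt/V(t) ⇒ ln(m/m₀) = −(Q_out/(Q_in−Q_out)) ln(V/V₀).
m = m₀ (V₀/V)^(Q_out/(Q_in−Q_out)) = 68.7 × (23.7/17.242)^(-1.8428) = 38.224 mg.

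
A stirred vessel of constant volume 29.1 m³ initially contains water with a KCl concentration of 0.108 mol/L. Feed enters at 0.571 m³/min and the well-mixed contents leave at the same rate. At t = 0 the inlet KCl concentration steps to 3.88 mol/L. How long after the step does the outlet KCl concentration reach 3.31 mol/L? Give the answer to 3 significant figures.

Transient balance on the dissolved component: V dC/dt = Q(C_in − C), so τ = V/Q = 50.963 min.
C(t) = C_in + (C₀ − C_in) e^(−t/τ). Set C = 3.31 and solve for t:
e^(−t/τ) = (C − C_in)/(C₀ − C_in) = (3.31 − 3.88)/(0.108 − 3.88) = 0.15111
t = −τ ln(…) = 50.963 × 1.8897 = 96.306 min.

96.3 min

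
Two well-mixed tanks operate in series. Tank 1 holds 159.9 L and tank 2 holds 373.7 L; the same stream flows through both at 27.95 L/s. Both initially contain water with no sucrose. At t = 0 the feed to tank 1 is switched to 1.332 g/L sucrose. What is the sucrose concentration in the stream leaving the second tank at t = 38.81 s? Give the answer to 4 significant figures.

1.205 g/L

Time constants: τᵢ = Vᵢ/Q for each well-mixed tank.
τ₁ = 159.9/27.95 = 5.72093 s; τ₂ = 373.7/27.95 = 13.3703 s.
Tank 1: C₁ = C_in(1 − e^(−t/τ₁)). Tank 2 (τ₁ ≠ τ₂): C₂ = C_in[1 − (τ₁ e^(−t/τ₁) − τ₂ e^(−t/τ₂))/(τ₁ − τ₂)].
At t = 38.81: e^(−t/τ₁) = 0.00113190, e^(−t/τ₂) = 0.0548748.
C₂ = 1.332·[1 − (5.72093·0.00113190 − 13.3703·0.0548748)/(-7.64937)] = 1.332·0.904931 = 1.20537 g/L.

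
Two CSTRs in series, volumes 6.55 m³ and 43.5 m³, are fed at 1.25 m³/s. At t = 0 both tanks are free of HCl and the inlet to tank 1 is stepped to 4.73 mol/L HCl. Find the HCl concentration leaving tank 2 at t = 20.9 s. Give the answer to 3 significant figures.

1.69 mol/L

Species balance on tank i: dCᵢ/dt = (Cᵢ₋₁ − Cᵢ)/τᵢ with τᵢ = Vᵢ/Q.
τ₁ = 6.55/1.25 = 5.2400 s; τ₂ = 43.5/1.25 = 34.800 s.
Tank 1: C₁ = C_in(1 − e^(−t/τ₁)). Tank 2 (τ₁ ≠ τ₂): C₂ = C_in[1 − (τ₁ e^(−t/τ₁) − τ₂ e^(−t/τ₂))/(τ₁ − τ₂)].
At t = 20.9: e^(−t/τ₁) = 0.018527, e^(−t/τ₂) = 0.54850.
C₂ = 4.73·[1 − (5.2400·0.018527 − 34.800·0.54850)/(-29.560)] = 4.73·0.35756 = 1.6912 mol/L.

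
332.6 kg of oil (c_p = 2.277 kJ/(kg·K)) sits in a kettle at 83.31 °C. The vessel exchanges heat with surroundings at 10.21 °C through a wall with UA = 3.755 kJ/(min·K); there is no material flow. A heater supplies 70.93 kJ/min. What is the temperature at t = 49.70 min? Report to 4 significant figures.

71.47 °C

First-law balance (no shaft work): M c_p dT/dt = −UA(T − T_amb) + Q̇.
dT/dt = (T_ss − T)/τ with T_ss = T_amb + Q̇/UA = 10.21 + 70.93/3.755 = 29.0995 °C, τ = M c_p/UA = 332.6·2.277/3.755 = 201.686 min.
Solution: T(t) = T_ss + (T₀ − T_ss) e^(−t/τ).
T(49.70) = 29.0995 + (54.2105)·0.781592 = 71.4700 °C.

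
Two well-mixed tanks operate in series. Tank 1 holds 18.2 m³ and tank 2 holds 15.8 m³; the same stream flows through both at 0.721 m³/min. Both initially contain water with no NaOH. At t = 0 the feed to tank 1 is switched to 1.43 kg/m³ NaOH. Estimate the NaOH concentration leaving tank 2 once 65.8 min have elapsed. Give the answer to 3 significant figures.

Time constants: τᵢ = Vᵢ/Q for each well-mixed tank.
τ₁ = 18.2/0.721 = 25.243 min; τ₂ = 15.8/0.721 = 21.914 min.
Tank 1: C₁ = C_in(1 − e^(−t/τ₁)). Tank 2 (τ₁ ≠ τ₂): C₂ = C_in[1 − (τ₁ e^(−t/τ₁) − τ₂ e^(−t/τ₂))/(τ₁ − τ₂)].
At t = 65.8: e^(−t/τ₁) = 0.073778, e^(−t/τ₂) = 0.049656.
C₂ = 1.43·[1 − (25.243·0.073778 − 21.914·0.049656)/(3.3287)] = 1.43·0.76741 = 1.0974 kg/m³.

1.10 kg/m³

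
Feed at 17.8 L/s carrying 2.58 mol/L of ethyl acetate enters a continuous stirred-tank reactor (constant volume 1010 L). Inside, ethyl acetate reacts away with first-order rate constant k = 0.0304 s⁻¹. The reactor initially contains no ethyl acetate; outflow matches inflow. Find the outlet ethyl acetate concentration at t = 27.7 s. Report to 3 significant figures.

V dC/dt = Q(C_in − C) − k V C.
dC/dt = (Q/V) C_in − (Q/V + k) C; effective rate a = Q/V + k = 0.017624 + 0.0304 = 0.048024 s⁻¹.
C_ss = Q C_in/(Q + kV) = 0.94681 mol/L; C(t) = C_ss + (C₀ − C_ss) e^(−a t).
C(27.7) = 0.94681 + (-0.94681)·e^(−0.048024·27.7) = 0.94681 + (-0.94681)·0.26441 = 0.69646 mol/L.

0.696 mol/L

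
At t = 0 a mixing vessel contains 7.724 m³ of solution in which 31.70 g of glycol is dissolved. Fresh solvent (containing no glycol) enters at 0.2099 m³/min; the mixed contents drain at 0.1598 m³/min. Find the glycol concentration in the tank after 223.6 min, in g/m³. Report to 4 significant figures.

0.09605 g/m³

Total volume: dV/dt = Q_in − Q_out = 0.0501000 m³/min, so V(t) = 7.724 + 0.0501000 t and V(223.6) = 18.9264 m³.
Solute balance: dm/dt = 0 − Q_out C = −Q_out m/V(t).
dm/m = −Q_out dt/(V₀ + 0.0501000 t); integrating gives ln(m/m₀) = −(Q_out/(Q_in−Q_out)) ln(V/V₀).
m = m₀ (V₀/V)^(Q_out/(Q_in−Q_out)) = 31.70 × (7.724/18.9264)^(3.18962) = 1.81794 g.
C = m/V = 1.81794/18.9264 = 0.0960534 g/m³.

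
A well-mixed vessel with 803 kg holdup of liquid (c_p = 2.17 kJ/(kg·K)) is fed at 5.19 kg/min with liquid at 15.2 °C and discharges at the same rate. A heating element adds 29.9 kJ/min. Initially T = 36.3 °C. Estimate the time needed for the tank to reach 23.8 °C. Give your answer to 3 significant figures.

175 min

M c_p dT/dt = ṁ c_p (T_in − T) + Q̇.
τ = M/ṁ = 154.72 min; T_ss = T_in + Q̇/(ṁ c_p) = 17.855 °C.
T(t) = T_ss + (T₀ − T_ss) e^(−t/τ). Set T = 23.8:
e^(−t/τ) = (23.8 − 17.855)/(36.3 − 17.855) = 0.32231
t = −154.72 · ln(0.32231) = 175.18 min.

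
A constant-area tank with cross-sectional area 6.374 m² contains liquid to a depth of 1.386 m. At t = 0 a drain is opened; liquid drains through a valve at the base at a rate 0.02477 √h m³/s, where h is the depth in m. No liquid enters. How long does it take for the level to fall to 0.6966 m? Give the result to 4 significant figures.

With no inflow, A dh/dt = −0.02477 √h.
Separate and integrate: 2(√h − √h₀) = −(0.02477/A) t.
t = 2A(√h₀ − √h)/0.02477 = 2·6.374·(√1.386 − √0.6966)/0.02477
  = 12.7480 × (1.17729 − 0.834626) / 0.02477 = 176.351 s.

176.4 s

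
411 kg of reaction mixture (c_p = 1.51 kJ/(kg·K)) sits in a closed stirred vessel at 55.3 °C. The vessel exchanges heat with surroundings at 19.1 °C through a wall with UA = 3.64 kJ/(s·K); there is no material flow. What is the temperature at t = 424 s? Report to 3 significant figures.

22.1 °C

Lumped-capacitance energy balance: M c_p dT/dt = UA(T_amb − T).
dT/dt = (T_ss − T)/τ with T_ss = T_amb = 19.100 °C, τ = M c_p/UA = 411·1.51/3.64 = 170.50 s.
Integrating: T(t) = T_ss + (T₀ − T_ss) e^(−t/τ).
T(424) = 19.100 + (36.200)·0.083172 = 22.111 °C.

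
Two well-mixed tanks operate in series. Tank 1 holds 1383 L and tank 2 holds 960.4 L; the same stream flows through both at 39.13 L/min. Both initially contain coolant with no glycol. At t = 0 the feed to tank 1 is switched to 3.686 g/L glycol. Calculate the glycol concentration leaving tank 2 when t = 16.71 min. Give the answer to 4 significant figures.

Time constants: τᵢ = Vᵢ/Q for each well-mixed tank.
τ₁ = 1383/39.13 = 35.3437 min; τ₂ = 960.4/39.13 = 24.5438 min.
Tank 1: C₁ = C_in(1 − e^(−t/τ₁)). Tank 2 (τ₁ ≠ τ₂): C₂ = C_in[1 − (τ₁ e^(−t/τ₁) − τ₂ e^(−t/τ₂))/(τ₁ − τ₂)].
At t = 16.71: e^(−t/τ₁) = 0.623264, e^(−t/τ₂) = 0.506200.
C₂ = 3.686·[1 − (35.3437·0.623264 − 24.5438·0.506200)/(10.7999)] = 3.686·0.110698 = 0.408033 g/L.

0.4080 g/L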